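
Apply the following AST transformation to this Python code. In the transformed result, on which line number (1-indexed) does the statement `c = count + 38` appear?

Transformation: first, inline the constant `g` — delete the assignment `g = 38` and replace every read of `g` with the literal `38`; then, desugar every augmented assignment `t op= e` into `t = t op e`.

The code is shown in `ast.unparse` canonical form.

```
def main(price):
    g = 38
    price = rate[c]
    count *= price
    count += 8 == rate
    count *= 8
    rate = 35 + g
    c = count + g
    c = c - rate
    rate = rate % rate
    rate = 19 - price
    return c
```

Transformed code:
def main(price):
    price = rate[c]
    count = count * price
    count = count + (8 == rate)
    count = count * 8
    rate = 35 + 38
    c = count + 38
    c = c - rate
    rate = rate % rate
    rate = 19 - price
    return c

7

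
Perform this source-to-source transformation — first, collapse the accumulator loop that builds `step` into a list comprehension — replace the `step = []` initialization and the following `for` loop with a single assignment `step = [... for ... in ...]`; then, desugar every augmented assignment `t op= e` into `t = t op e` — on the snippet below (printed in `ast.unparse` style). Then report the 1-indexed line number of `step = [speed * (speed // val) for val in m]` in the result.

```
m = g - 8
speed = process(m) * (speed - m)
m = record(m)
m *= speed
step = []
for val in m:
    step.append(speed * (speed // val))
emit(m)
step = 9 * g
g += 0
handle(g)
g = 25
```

Transformed code:
m = g - 8
speed = process(m) * (speed - m)
m = record(m)
m = m * speed
step = [speed * (speed // val) for val in m]
emit(m)
step = 9 * g
g = g + 0
handle(g)
g = 25

5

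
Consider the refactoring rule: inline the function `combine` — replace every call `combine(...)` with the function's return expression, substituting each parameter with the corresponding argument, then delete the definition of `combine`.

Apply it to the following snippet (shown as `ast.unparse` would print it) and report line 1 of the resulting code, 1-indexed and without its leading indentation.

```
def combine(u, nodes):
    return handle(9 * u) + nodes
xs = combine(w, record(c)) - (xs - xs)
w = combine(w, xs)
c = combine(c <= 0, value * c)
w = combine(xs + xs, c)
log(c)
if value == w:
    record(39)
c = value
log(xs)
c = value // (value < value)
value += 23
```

Transformed code:
xs = handle(9 * w) + record(c) - (xs - xs)
w = handle(9 * w) + xs
c = handle(9 * (c <= 0)) + value * c
w = handle(9 * (xs + xs)) + c
log(c)
if value == w:
    record(39)
c = value
log(xs)
c = value // (value < value)
value += 23

xs = handle(9 * w) + record(c) - (xs - xs)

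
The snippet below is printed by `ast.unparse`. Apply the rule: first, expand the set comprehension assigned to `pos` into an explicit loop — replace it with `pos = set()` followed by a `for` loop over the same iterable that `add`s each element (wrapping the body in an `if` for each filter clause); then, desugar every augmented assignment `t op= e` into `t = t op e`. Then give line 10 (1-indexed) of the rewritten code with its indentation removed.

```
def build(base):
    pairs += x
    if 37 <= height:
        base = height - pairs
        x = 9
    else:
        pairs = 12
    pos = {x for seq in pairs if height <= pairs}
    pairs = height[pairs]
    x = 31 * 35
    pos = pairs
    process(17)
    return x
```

Transformed code:
def build(base):
    pairs = pairs + x
    if 37 <= height:
        base = height - pairs
        x = 9
    else:
        pairs = 12
    pos = set()
    for seq in pairs:
        if height <= pairs:
            pos.add(x)
    pairs = height[pairs]
    x = 31 * 35
    pos = pairs
    process(17)
    return x

if height <= pairs:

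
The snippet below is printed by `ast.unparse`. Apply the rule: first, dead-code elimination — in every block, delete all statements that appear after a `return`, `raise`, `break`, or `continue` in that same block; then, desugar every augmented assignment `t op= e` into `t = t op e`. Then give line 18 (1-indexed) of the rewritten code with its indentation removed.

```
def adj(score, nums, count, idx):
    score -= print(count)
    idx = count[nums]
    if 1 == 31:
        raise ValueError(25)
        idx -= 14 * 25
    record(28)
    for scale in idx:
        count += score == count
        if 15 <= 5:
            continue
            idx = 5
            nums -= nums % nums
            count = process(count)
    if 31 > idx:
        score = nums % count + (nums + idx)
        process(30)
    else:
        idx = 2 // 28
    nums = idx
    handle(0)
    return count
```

Transformed code:
def adj(score, nums, count, idx):
    score = score - print(count)
    idx = count[nums]
    if 1 == 31:
        raise ValueError(25)
    record(28)
    for scale in idx:
        count = count + (score == count)
        if 15 <= 5:
            continue
    if 31 > idx:
        score = nums % count + (nums + idx)
        process(30)
    else:
        idx = 2 // 28
    nums = idx
    handle(0)
    return count

return count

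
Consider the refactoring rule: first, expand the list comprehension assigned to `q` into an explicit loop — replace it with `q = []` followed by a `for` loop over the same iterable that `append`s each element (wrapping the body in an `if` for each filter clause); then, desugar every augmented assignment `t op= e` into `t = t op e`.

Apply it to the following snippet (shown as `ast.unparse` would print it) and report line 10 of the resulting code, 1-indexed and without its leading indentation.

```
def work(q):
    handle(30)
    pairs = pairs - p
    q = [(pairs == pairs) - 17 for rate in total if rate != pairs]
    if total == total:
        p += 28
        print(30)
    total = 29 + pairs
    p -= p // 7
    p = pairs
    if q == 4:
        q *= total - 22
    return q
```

print(30)

Transformed code:
def work(q):
    handle(30)
    pairs = pairs - p
    q = []
    for rate in total:
        if rate != pairs:
            q.append((pairs == pairs) - 17)
    if total == total:
        p = p + 28
        print(30)
    total = 29 + pairs
    p = p - p // 7
    p = pairs
    if q == 4:
        q = q * (total - 22)
    return q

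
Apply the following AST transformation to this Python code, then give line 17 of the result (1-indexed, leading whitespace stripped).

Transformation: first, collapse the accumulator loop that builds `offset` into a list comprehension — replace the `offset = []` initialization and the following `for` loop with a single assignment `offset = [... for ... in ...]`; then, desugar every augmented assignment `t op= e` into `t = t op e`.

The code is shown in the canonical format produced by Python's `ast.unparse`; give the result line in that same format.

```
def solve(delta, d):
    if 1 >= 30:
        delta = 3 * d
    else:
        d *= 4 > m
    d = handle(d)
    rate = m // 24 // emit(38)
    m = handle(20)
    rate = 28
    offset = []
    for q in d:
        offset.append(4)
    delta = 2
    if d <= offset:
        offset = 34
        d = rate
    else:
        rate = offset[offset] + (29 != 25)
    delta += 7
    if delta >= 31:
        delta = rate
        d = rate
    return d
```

delta = delta + 7

Transformed code:
def solve(delta, d):
    if 1 >= 30:
        delta = 3 * d
    else:
        d = d * (4 > m)
    d = handle(d)
    rate = m // 24 // emit(38)
    m = handle(20)
    rate = 28
    offset = [4 for q in d]
    delta = 2
    if d <= offset:
        offset = 34
        d = rate
    else:
        rate = offset[offset] + (29 != 25)
    delta = delta + 7
    if delta >= 31:
        delta = rate
        d = rate
    return d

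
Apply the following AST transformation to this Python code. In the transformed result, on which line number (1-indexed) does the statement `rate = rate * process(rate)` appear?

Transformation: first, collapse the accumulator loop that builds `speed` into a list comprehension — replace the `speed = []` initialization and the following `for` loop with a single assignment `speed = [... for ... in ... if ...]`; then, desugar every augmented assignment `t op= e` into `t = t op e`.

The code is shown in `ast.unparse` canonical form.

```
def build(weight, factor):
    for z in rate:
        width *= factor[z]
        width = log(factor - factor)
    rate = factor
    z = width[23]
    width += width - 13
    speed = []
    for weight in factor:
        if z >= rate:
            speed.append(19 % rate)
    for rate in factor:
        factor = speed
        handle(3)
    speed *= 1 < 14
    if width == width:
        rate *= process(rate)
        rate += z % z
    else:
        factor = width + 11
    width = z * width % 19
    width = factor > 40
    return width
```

14

Transformed code:
def build(weight, factor):
    for z in rate:
        width = width * factor[z]
        width = log(factor - factor)
    rate = factor
    z = width[23]
    width = width + (width - 13)
    speed = [19 % rate for weight in factor if z >= rate]
    for rate in factor:
        factor = speed
        handle(3)
    speed = speed * (1 < 14)
    if width == width:
        rate = rate * process(rate)
        rate = rate + z % z
    else:
        factor = width + 11
    width = z * width % 19
    width = factor > 40
    return width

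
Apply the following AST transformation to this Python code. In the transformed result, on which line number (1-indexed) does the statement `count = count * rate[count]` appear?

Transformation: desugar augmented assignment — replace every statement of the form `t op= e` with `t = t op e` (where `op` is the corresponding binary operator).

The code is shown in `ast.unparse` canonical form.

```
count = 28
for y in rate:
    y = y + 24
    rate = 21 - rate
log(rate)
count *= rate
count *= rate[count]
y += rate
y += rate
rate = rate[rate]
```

Transformed code:
count = 28
for y in rate:
    y = y + 24
    rate = 21 - rate
log(rate)
count = count * rate
count = count * rate[count]
y = y + rate
y = y + rate
rate = rate[rate]

7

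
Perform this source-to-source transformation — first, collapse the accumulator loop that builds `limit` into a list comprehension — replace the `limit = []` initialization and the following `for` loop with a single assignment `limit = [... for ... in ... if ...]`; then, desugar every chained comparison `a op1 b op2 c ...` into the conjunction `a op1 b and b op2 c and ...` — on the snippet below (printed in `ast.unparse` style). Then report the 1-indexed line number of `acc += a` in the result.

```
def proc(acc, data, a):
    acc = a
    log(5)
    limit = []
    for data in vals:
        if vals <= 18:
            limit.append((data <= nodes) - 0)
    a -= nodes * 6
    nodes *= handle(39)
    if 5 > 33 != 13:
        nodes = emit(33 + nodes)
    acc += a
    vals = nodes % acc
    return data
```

9

Transformed code:
def proc(acc, data, a):
    acc = a
    log(5)
    limit = [(data <= nodes) - 0 for data in vals if vals <= 18]
    a -= nodes * 6
    nodes *= handle(39)
    if 5 > 33 and 33 != 13:
        nodes = emit(33 + nodes)
    acc += a
    vals = nodes % acc
    return data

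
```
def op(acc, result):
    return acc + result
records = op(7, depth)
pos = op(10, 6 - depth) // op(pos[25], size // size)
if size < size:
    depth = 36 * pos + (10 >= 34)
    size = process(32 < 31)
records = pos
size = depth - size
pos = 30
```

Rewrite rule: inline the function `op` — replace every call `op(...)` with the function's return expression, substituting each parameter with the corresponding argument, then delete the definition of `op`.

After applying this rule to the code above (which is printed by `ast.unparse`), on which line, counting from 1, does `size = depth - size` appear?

Transformed code:
records = 7 + depth
pos = (10 + (6 - depth)) // (pos[25] + size // size)
if size < size:
    depth = 36 * pos + (10 >= 34)
    size = process(32 < 31)
records = pos
size = depth - size
pos = 30

7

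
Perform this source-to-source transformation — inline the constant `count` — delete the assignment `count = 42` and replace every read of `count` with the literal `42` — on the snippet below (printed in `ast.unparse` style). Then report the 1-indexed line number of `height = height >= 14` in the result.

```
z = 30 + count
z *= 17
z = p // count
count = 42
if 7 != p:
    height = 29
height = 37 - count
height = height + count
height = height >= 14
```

8

Transformed code:
z = 30 + 42
z *= 17
z = p // 42
if 7 != p:
    height = 29
height = 37 - 42
height = height + 42
height = height >= 14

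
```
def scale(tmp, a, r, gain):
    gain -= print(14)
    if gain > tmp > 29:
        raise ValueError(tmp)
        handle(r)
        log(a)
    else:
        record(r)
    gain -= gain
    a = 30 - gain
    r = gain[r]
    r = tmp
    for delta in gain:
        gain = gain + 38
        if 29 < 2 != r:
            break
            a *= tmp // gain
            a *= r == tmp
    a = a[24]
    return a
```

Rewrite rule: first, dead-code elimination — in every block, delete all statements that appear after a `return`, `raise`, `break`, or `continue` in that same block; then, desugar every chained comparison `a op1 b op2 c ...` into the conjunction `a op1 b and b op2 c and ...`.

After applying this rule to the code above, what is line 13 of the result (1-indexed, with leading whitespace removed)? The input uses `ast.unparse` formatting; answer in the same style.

Transformed code:
def scale(tmp, a, r, gain):
    gain -= print(14)
    if gain > tmp and tmp > 29:
        raise ValueError(tmp)
    else:
        record(r)
    gain -= gain
    a = 30 - gain
    r = gain[r]
    r = tmp
    for delta in gain:
        gain = gain + 38
        if 29 < 2 and 2 != r:
            break
    a = a[24]
    return a

if 29 < 2 and 2 != r:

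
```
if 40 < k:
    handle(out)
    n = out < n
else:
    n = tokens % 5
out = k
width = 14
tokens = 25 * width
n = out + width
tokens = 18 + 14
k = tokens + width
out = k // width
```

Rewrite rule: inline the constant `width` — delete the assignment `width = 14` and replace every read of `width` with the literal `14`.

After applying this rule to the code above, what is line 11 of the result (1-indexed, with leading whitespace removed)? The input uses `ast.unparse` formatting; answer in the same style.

out = k // 14

Transformed code:
if 40 < k:
    handle(out)
    n = out < n
else:
    n = tokens % 5
out = k
tokens = 25 * 14
n = out + 14
tokens = 18 + 14
k = tokens + 14
out = k // 14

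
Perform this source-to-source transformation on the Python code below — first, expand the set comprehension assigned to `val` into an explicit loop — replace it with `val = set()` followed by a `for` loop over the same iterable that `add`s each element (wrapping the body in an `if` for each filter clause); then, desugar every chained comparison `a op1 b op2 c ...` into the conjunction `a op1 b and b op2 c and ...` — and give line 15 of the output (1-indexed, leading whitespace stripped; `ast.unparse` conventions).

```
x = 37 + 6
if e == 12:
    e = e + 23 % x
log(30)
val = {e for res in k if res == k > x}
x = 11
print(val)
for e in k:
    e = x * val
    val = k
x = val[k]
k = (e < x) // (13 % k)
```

k = (e < x) // (13 % k)

Transformed code:
x = 37 + 6
if e == 12:
    e = e + 23 % x
log(30)
val = set()
for res in k:
    if res == k and k > x:
        val.add(e)
x = 11
print(val)
for e in k:
    e = x * val
    val = k
x = val[k]
k = (e < x) // (13 % k)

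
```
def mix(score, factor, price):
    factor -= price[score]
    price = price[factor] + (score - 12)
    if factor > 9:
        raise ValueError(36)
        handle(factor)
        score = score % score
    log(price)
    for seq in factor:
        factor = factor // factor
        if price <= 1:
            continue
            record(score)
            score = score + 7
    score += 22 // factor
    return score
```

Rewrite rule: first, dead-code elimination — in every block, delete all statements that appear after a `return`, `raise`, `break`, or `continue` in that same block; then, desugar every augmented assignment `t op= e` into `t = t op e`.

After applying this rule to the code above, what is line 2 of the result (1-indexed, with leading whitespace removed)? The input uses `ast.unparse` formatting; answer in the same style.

Transformed code:
def mix(score, factor, price):
    factor = factor - price[score]
    price = price[factor] + (score - 12)
    if factor > 9:
        raise ValueError(36)
    log(price)
    for seq in factor:
        factor = factor // factor
        if price <= 1:
            continue
    score = score + 22 // factor
    return score

factor = factor - price[score]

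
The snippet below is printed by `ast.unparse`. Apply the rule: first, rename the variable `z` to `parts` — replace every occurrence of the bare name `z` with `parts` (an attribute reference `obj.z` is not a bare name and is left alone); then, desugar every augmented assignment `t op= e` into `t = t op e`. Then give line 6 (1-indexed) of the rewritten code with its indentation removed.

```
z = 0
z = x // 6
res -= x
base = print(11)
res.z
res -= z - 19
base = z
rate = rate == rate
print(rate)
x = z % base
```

res = res - (parts - 19)

Transformed code:
parts = 0
parts = x // 6
res = res - x
base = print(11)
res.z
res = res - (parts - 19)
base = parts
rate = rate == rate
print(rate)
x = parts % base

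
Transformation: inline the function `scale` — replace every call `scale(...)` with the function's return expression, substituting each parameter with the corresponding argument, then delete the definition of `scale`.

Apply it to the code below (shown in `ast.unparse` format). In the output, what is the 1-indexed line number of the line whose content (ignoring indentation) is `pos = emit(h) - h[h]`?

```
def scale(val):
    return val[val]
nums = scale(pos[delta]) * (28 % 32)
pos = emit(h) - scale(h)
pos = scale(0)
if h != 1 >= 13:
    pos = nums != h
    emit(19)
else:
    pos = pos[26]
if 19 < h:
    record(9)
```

Transformed code:
nums = pos[delta][pos[delta]] * (28 % 32)
pos = emit(h) - h[h]
pos = 0[0]
if h != 1 >= 13:
    pos = nums != h
    emit(19)
else:
    pos = pos[26]
if 19 < h:
    record(9)

2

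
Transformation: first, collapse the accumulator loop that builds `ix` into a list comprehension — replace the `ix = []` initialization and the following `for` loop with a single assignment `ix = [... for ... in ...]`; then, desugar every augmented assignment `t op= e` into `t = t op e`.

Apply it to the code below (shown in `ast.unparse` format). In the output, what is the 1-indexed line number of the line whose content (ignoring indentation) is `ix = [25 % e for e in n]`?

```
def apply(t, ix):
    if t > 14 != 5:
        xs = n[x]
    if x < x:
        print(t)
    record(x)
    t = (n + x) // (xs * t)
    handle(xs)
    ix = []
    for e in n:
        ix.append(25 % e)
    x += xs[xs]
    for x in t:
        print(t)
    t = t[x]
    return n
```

Transformed code:
def apply(t, ix):
    if t > 14 != 5:
        xs = n[x]
    if x < x:
        print(t)
    record(x)
    t = (n + x) // (xs * t)
    handle(xs)
    ix = [25 % e for e in n]
    x = x + xs[xs]
    for x in t:
        print(t)
    t = t[x]
    return n

9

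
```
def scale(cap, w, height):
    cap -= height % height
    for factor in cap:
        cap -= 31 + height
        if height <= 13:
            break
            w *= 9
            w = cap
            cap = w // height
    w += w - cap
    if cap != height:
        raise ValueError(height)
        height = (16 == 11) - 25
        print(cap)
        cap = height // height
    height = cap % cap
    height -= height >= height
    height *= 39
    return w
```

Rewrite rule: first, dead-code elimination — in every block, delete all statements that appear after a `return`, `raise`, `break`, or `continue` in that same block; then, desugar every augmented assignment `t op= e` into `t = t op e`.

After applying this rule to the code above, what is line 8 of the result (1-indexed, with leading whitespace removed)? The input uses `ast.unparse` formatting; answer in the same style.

if cap != height:

Transformed code:
def scale(cap, w, height):
    cap = cap - height % height
    for factor in cap:
        cap = cap - (31 + height)
        if height <= 13:
            break
    w = w + (w - cap)
    if cap != height:
        raise ValueError(height)
    height = cap % cap
    height = height - (height >= height)
    height = height * 39
    return w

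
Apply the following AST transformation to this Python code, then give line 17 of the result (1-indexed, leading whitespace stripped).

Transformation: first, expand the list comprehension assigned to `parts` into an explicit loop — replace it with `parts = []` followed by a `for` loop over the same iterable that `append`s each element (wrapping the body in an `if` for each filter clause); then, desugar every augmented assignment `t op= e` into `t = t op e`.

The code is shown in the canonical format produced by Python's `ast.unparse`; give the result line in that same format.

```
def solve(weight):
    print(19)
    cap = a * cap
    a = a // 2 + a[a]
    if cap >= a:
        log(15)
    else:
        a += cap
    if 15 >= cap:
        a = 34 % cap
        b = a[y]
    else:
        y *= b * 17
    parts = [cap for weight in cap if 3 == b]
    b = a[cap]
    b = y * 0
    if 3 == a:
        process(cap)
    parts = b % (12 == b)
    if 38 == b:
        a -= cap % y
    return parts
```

Transformed code:
def solve(weight):
    print(19)
    cap = a * cap
    a = a // 2 + a[a]
    if cap >= a:
        log(15)
    else:
        a = a + cap
    if 15 >= cap:
        a = 34 % cap
        b = a[y]
    else:
        y = y * (b * 17)
    parts = []
    for weight in cap:
        if 3 == b:
            parts.append(cap)
    b = a[cap]
    b = y * 0
    if 3 == a:
        process(cap)
    parts = b % (12 == b)
    if 38 == b:
        a = a - cap % y
    return parts

parts.append(cap)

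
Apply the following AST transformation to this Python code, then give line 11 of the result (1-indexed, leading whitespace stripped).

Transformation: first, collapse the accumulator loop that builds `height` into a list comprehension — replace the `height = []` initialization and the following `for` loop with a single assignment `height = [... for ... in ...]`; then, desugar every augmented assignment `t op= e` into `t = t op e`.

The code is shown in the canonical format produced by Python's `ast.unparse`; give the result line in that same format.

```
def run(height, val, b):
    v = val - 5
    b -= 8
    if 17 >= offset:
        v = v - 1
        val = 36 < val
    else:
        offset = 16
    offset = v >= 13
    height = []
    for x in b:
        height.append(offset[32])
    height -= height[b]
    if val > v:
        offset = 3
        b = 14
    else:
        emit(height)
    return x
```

height = height - height[b]

Transformed code:
def run(height, val, b):
    v = val - 5
    b = b - 8
    if 17 >= offset:
        v = v - 1
        val = 36 < val
    else:
        offset = 16
    offset = v >= 13
    height = [offset[32] for x in b]
    height = height - height[b]
    if val > v:
        offset = 3
        b = 14
    else:
        emit(height)
    return x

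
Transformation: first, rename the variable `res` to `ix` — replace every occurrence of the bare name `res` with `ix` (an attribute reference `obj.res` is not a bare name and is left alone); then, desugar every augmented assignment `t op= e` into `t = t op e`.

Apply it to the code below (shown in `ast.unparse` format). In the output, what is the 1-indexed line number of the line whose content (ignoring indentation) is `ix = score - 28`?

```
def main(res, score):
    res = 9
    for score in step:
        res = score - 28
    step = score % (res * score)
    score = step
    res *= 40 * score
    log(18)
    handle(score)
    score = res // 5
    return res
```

Transformed code:
def main(ix, score):
    ix = 9
    for score in step:
        ix = score - 28
    step = score % (ix * score)
    score = step
    ix = ix * (40 * score)
    log(18)
    handle(score)
    score = ix // 5
    return ix

4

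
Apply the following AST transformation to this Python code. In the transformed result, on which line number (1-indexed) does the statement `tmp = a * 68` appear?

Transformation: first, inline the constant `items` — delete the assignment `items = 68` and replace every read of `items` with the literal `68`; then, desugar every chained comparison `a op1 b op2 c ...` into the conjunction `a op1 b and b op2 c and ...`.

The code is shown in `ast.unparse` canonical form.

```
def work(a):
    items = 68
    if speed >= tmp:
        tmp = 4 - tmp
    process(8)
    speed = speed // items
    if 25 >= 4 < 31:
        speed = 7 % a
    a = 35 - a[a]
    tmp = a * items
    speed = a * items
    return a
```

9

Transformed code:
def work(a):
    if speed >= tmp:
        tmp = 4 - tmp
    process(8)
    speed = speed // 68
    if 25 >= 4 and 4 < 31:
        speed = 7 % a
    a = 35 - a[a]
    tmp = a * 68
    speed = a * 68
    return a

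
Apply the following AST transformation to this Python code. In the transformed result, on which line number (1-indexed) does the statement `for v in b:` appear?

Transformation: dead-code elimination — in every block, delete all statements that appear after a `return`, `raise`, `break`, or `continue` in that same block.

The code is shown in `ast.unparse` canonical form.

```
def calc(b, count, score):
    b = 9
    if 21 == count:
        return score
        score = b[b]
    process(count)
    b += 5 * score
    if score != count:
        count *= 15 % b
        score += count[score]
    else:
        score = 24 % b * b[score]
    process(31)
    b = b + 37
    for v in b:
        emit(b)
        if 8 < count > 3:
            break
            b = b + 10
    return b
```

Transformed code:
def calc(b, count, score):
    b = 9
    if 21 == count:
        return score
    process(count)
    b += 5 * score
    if score != count:
        count *= 15 % b
        score += count[score]
    else:
        score = 24 % b * b[score]
    process(31)
    b = b + 37
    for v in b:
        emit(b)
        if 8 < count > 3:
            break
    return b

14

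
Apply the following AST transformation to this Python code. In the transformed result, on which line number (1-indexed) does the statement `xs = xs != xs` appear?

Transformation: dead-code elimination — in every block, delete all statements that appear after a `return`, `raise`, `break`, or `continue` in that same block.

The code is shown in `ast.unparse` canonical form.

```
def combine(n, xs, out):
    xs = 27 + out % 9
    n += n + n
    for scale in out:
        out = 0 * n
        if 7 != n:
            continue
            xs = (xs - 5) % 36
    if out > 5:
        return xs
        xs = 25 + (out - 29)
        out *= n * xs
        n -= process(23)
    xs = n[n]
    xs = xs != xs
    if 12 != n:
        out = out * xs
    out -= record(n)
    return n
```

11

Transformed code:
def combine(n, xs, out):
    xs = 27 + out % 9
    n += n + n
    for scale in out:
        out = 0 * n
        if 7 != n:
            continue
    if out > 5:
        return xs
    xs = n[n]
    xs = xs != xs
    if 12 != n:
        out = out * xs
    out -= record(n)
    return n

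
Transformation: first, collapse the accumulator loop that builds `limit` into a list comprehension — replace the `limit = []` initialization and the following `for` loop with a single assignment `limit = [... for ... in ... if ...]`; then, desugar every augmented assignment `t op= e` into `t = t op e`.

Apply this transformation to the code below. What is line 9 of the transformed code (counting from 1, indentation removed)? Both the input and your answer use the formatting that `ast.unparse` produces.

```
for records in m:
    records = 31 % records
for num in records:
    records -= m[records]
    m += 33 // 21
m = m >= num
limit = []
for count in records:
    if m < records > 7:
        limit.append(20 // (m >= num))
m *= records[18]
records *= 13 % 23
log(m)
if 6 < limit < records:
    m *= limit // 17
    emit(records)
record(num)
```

Transformed code:
for records in m:
    records = 31 % records
for num in records:
    records = records - m[records]
    m = m + 33 // 21
m = m >= num
limit = [20 // (m >= num) for count in records if m < records > 7]
m = m * records[18]
records = records * (13 % 23)
log(m)
if 6 < limit < records:
    m = m * (limit // 17)
    emit(records)
record(num)

records = records * (13 % 23)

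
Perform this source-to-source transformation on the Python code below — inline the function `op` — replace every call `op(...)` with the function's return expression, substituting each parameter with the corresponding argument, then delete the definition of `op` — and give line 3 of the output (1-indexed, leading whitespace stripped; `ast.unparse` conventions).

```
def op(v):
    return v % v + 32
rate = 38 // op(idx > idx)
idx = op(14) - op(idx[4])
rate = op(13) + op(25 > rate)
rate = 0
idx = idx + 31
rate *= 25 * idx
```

rate = 13 % 13 + 32 + ((25 > rate) % (25 > rate) + 32)

Transformed code:
rate = 38 // ((idx > idx) % (idx > idx) + 32)
idx = 14 % 14 + 32 - (idx[4] % idx[4] + 32)
rate = 13 % 13 + 32 + ((25 > rate) % (25 > rate) + 32)
rate = 0
idx = idx + 31
rate *= 25 * idx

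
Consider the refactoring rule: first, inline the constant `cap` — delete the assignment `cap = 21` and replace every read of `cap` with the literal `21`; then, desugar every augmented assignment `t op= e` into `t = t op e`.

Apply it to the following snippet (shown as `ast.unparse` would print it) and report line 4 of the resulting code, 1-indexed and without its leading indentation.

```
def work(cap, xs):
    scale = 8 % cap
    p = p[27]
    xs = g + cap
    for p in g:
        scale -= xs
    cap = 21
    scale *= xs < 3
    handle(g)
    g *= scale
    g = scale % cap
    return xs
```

Transformed code:
def work(cap, xs):
    scale = 8 % 21
    p = p[27]
    xs = g + 21
    for p in g:
        scale = scale - xs
    scale = scale * (xs < 3)
    handle(g)
    g = g * scale
    g = scale % 21
    return xs

xs = g + 21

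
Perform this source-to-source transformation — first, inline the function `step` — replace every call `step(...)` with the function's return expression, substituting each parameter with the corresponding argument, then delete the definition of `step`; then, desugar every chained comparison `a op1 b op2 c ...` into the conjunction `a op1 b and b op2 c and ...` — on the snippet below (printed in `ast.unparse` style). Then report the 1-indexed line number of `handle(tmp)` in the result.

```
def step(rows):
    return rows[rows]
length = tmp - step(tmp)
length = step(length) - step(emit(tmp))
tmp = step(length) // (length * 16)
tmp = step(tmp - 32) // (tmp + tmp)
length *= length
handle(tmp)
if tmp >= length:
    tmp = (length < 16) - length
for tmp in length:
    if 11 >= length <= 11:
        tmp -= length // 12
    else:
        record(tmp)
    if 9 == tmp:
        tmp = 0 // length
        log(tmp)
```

6

Transformed code:
length = tmp - tmp[tmp]
length = length[length] - emit(tmp)[emit(tmp)]
tmp = length[length] // (length * 16)
tmp = (tmp - 32)[tmp - 32] // (tmp + tmp)
length *= length
handle(tmp)
if tmp >= length:
    tmp = (length < 16) - length
for tmp in length:
    if 11 >= length and length <= 11:
        tmp -= length // 12
    else:
        record(tmp)
    if 9 == tmp:
        tmp = 0 // length
        log(tmp)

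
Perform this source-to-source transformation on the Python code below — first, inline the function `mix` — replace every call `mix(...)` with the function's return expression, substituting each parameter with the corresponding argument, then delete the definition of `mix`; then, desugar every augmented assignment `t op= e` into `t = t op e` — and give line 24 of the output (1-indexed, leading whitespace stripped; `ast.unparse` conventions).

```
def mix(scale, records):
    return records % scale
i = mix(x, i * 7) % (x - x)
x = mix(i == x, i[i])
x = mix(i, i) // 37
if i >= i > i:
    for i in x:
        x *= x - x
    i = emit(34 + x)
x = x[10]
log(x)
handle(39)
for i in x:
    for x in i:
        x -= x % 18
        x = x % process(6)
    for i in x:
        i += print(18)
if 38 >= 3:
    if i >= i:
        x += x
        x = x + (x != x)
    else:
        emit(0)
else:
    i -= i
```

Transformed code:
i = i * 7 % x % (x - x)
x = i[i] % (i == x)
x = i % i // 37
if i >= i > i:
    for i in x:
        x = x * (x - x)
    i = emit(34 + x)
x = x[10]
log(x)
handle(39)
for i in x:
    for x in i:
        x = x - x % 18
        x = x % process(6)
    for i in x:
        i = i + print(18)
if 38 >= 3:
    if i >= i:
        x = x + x
        x = x + (x != x)
    else:
        emit(0)
else:
    i = i - i

i = i - i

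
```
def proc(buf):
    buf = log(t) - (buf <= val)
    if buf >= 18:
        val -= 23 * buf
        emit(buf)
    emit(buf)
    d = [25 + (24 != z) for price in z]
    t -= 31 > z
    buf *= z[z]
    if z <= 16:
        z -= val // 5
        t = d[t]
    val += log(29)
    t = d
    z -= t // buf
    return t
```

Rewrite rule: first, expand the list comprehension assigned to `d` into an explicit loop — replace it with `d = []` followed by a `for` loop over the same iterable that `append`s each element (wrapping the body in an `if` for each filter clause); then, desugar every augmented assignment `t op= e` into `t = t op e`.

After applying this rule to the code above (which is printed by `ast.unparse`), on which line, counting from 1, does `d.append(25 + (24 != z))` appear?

9

Transformed code:
def proc(buf):
    buf = log(t) - (buf <= val)
    if buf >= 18:
        val = val - 23 * buf
        emit(buf)
    emit(buf)
    d = []
    for price in z:
        d.append(25 + (24 != z))
    t = t - (31 > z)
    buf = buf * z[z]
    if z <= 16:
        z = z - val // 5
        t = d[t]
    val = val + log(29)
    t = d
    z = z - t // buf
    return t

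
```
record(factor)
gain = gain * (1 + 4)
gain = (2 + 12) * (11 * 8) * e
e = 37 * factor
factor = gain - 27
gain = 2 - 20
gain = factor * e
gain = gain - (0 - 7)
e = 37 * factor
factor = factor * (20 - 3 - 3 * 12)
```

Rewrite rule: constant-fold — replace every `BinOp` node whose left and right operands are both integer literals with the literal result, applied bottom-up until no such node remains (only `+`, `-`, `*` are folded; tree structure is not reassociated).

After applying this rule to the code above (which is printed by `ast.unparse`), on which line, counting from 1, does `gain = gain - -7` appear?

8

Transformed code:
record(factor)
gain = gain * 5
gain = 1232 * e
e = 37 * factor
factor = gain - 27
gain = -18
gain = factor * e
gain = gain - -7
e = 37 * factor
factor = factor * -19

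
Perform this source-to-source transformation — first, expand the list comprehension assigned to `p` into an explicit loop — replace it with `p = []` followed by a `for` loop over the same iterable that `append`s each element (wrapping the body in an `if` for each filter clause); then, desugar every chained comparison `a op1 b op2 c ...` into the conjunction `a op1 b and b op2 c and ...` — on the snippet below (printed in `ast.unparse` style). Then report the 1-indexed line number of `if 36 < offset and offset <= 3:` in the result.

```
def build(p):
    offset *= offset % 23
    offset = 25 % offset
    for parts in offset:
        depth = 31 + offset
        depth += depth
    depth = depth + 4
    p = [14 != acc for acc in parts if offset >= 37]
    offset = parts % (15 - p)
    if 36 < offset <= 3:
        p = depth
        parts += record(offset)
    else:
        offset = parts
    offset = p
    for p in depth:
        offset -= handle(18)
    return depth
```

Transformed code:
def build(p):
    offset *= offset % 23
    offset = 25 % offset
    for parts in offset:
        depth = 31 + offset
        depth += depth
    depth = depth + 4
    p = []
    for acc in parts:
        if offset >= 37:
            p.append(14 != acc)
    offset = parts % (15 - p)
    if 36 < offset and offset <= 3:
        p = depth
        parts += record(offset)
    else:
        offset = parts
    offset = p
    for p in depth:
        offset -= handle(18)
    return depth

13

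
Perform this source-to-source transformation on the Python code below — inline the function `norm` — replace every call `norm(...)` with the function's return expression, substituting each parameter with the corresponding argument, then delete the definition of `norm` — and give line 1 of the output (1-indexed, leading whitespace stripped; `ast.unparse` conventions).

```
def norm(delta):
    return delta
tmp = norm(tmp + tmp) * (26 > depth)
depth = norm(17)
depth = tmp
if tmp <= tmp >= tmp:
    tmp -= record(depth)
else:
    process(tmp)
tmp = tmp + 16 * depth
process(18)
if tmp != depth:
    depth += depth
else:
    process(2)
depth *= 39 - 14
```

tmp = (tmp + tmp) * (26 > depth)

Transformed code:
tmp = (tmp + tmp) * (26 > depth)
depth = 17
depth = tmp
if tmp <= tmp >= tmp:
    tmp -= record(depth)
else:
    process(tmp)
tmp = tmp + 16 * depth
process(18)
if tmp != depth:
    depth += depth
else:
    process(2)
depth *= 39 - 14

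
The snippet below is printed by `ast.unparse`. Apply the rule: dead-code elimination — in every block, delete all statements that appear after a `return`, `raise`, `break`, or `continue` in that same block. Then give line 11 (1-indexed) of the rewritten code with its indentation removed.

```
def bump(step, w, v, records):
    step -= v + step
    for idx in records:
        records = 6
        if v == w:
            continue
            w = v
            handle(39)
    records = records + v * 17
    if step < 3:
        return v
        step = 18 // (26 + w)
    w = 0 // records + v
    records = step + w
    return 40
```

records = step + w

Transformed code:
def bump(step, w, v, records):
    step -= v + step
    for idx in records:
        records = 6
        if v == w:
            continue
    records = records + v * 17
    if step < 3:
        return v
    w = 0 // records + v
    records = step + w
    return 40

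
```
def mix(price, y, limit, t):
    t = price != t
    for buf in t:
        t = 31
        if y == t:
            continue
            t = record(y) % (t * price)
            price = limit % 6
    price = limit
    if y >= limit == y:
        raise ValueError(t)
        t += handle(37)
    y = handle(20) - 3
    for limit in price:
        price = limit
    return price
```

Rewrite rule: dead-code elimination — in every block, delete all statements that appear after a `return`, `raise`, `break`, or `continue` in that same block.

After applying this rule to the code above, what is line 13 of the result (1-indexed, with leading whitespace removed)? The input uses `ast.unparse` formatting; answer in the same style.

Transformed code:
def mix(price, y, limit, t):
    t = price != t
    for buf in t:
        t = 31
        if y == t:
            continue
    price = limit
    if y >= limit == y:
        raise ValueError(t)
    y = handle(20) - 3
    for limit in price:
        price = limit
    return price

return price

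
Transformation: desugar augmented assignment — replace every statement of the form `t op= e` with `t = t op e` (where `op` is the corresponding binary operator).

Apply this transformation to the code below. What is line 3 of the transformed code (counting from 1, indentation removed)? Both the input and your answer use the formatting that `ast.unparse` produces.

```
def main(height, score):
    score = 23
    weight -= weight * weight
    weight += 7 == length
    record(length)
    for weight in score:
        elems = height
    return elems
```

Transformed code:
def main(height, score):
    score = 23
    weight = weight - weight * weight
    weight = weight + (7 == length)
    record(length)
    for weight in score:
        elems = height
    return elems

weight = weight - weight * weight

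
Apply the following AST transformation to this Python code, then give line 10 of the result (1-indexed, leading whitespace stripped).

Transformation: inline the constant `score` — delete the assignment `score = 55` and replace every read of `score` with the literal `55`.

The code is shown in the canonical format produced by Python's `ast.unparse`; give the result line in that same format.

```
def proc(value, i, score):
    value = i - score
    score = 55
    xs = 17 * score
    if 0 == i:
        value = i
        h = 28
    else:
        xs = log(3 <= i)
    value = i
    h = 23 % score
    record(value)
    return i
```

Transformed code:
def proc(value, i, score):
    value = i - 55
    xs = 17 * 55
    if 0 == i:
        value = i
        h = 28
    else:
        xs = log(3 <= i)
    value = i
    h = 23 % 55
    record(value)
    return i

h = 23 % 55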